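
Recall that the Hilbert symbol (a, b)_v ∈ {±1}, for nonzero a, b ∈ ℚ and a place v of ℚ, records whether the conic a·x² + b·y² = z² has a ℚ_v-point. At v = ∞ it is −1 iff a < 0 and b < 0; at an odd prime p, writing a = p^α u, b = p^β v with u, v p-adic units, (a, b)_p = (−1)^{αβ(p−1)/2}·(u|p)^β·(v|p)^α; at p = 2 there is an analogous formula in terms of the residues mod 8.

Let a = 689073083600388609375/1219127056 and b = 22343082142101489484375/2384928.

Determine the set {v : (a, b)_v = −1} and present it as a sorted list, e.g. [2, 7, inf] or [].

Mod squares: a ≡ 799, b ≡ 3854. Check v ∈ {∞, 2, 3, 5, 7, 11, 13, 17, 19, 29, 41, 43, 47}.
v=17: a=17^5·(≡16), b=17^4·(≡5) mod 17; (16|17)=+1, (5|17)=-1; (−1)^{5·4·8}·(+1)^4·(-1)^5 = -1.
v=19: a=19^2·(≡16), b=19^2·(≡5) mod 19; (16|19)=+1, (5|19)=+1; (−1)^{2·2·9}·(+1)^2·(+1)^2 = +1.
v=29: a=29^-2·(≡6), b=29^0·(≡18) mod 29; (6|29)=+1, (18|29)=-1; (−1)^{-2·0·14}·(+1)^0·(-1)^-2 = +1.
v=11: a=11^2·(≡8), b=11^4·(≡9) mod 11; (8|11)=-1, (9|11)=+1; (−1)^{2·4·5}·(-1)^4·(+1)^2 = +1.
v=43: a=43^-2·(≡21), b=43^0·(≡32) mod 43; (21|43)=+1, (32|43)=-1; (−1)^{-2·0·21}·(+1)^0·(-1)^-2 = +1.
v=41: a=41^2·(≡16), b=41^3·(≡38) mod 41; (16|41)=+1, (38|41)=-1; (−1)^{2·3·20}·(+1)^3·(-1)^2 = +1.
v=13: a=13^0·(≡8), b=13^-2·(≡7) mod 13; (8|13)=-1, (7|13)=-1; (−1)^{0·-2·6}·(-1)^-2·(-1)^0 = +1.
v=5: a=5^6·(≡1), b=5^6·(≡4) mod 5; (1|5)=+1, (4|5)=+1; (−1)^{6·6·2}·(+1)^6·(+1)^6 = +1.
v=7: a=7^-2·(≡4), b=7^-2·(≡2) mod 7; (4|7)=+1, (2|7)=+1; (−1)^{-2·-2·3}·(+1)^-2·(+1)^-2 = +1.
v=2: v_2(a)=-4, v_2(b)=-5; units ≡ 7, 7 (mod 8); ε·ε+αω+βω = 1·1+-4·0+-5·0 ≡ 1  ⇒  (a,b)_2 = -1.
v=3: a=3^2·(≡1), b=3^-2·(≡2) mod 3; (1|3)=+1, (2|3)=-1; (−1)^{2·-2·1}·(+1)^-2·(-1)^2 = +1.
v=47: a=47^1·(≡24), b=47^1·(≡38) mod 47; (24|47)=+1, (38|47)=-1; (−1)^{1·1·23}·(+1)^1·(-1)^1 = +1.
v=∞: 799 > 0 and 3854 > 0  ⇒  (a,b)_∞ = +1.
|Ram(799, 3854)| = 2, even; anisotropic at {2, 17}.

[2, 17]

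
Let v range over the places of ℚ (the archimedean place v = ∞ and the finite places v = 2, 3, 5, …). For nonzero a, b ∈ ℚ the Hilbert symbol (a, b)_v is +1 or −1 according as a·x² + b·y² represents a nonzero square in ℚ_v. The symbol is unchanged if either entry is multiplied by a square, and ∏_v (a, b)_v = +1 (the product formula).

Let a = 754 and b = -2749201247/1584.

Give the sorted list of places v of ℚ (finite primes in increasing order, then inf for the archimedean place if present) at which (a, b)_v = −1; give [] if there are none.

Mod squares: a ≡ 754, b ≡ -253. Check v ∈ {∞, 2, 3, 11, 13, 23, 29}.
v=2: v_2(a)=1, v_2(b)=-4; units ≡ 1, 3 (mod 8); ε·ε+αω+βω = 0·1+1·1+-4·0 ≡ 1  ⇒  (a,b)_2 = -1.
v=23: a=23^0·(≡18), b=23^1·(≡6) mod 23; (18|23)=+1, (6|23)=+1; (−1)^{0·1·11}·(+1)^1·(+1)^0 = +1.
v=29: a=29^1·(≡26), b=29^4·(≡8) mod 29; (26|29)=-1, (8|29)=-1; (−1)^{1·4·14}·(-1)^4·(-1)^1 = -1.
v=3: a=3^0·(≡1), b=3^-2·(≡2) mod 3; (1|3)=+1, (2|3)=-1; (−1)^{0·-2·1}·(+1)^-2·(-1)^0 = +1.
v=∞: 754 > 0 and -253 < 0  ⇒  (a,b)_∞ = +1.
v=11: a=11^0·(≡6), b=11^-1·(≡10) mod 11; (6|11)=-1, (10|11)=-1; (−1)^{0·-1·5}·(-1)^-1·(-1)^0 = -1.
v=13: a=13^1·(≡6), b=13^2·(≡2) mod 13; (6|13)=-1, (2|13)=-1; (−1)^{1·2·6}·(-1)^2·(-1)^1 = -1.
Ram(754, -253) = {2, 11, 13, 29}; no ℚ_2-point on the conic.

[2, 11, 13, 29]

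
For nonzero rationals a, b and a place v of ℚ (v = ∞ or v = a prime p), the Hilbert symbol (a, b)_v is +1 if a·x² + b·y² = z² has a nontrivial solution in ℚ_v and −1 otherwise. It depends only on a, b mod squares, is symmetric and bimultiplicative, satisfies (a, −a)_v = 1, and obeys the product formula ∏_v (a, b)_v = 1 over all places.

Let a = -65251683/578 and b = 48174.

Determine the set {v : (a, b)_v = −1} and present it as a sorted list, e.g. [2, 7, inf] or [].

Mod squares: a ≡ -295926, b ≡ 48174. Check v ∈ {∞, 2, 3, 7, 17, 31, 37, 43}.
v=∞: -295926 < 0 and 48174 > 0  ⇒  (a,b)_∞ = +1.
v=43: a=43^1·(≡13), b=43^0·(≡14) mod 43; (13|43)=+1, (14|43)=+1; (−1)^{1·0·21}·(+1)^0·(+1)^1 = +1.
v=2: v_2(a)=-1, v_2(b)=1; units ≡ 5, 7 (mod 8); ε·ε+αω+βω = 0·1+-1·0+1·1 ≡ 1  ⇒  (a,b)_2 = -1.
v=7: a=7^2·(≡5), b=7^1·(≡1) mod 7; (5|7)=-1, (1|7)=+1; (−1)^{2·1·3}·(-1)^1·(+1)^2 = -1.
v=37: a=37^1·(≡2), b=37^1·(≡7) mod 37; (2|37)=-1, (7|37)=+1; (−1)^{1·1·18}·(-1)^1·(+1)^1 = -1.
v=31: a=31^1·(≡5), b=31^1·(≡4) mod 31; (5|31)=+1, (4|31)=+1; (−1)^{1·1·15}·(+1)^1·(+1)^1 = -1.
v=17: a=17^-2·(≡6), b=17^0·(≡13) mod 17; (6|17)=-1, (13|17)=+1; (−1)^{-2·0·8}·(-1)^0·(+1)^-2 = +1.
v=3: a=3^3·(≡1), b=3^1·(≡2) mod 3; (1|3)=+1, (2|3)=-1; (−1)^{3·1·1}·(+1)^1·(-1)^3 = +1.
Ram(-295926, 48174) = {2, 7, 31, 37}; no ℚ_2-point on the conic.

[2, 7, 31, 37]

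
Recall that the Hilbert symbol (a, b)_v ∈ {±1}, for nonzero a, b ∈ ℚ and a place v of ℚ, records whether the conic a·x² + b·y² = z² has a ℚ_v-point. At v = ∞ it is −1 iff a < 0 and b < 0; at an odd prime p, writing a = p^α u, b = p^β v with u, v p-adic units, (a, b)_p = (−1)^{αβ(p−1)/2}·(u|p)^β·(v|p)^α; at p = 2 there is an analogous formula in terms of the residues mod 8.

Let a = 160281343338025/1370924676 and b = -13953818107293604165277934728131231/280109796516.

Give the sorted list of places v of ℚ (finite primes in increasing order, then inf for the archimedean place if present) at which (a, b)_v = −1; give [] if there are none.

[7, 13, 31, 37]

(a, b) ≡ (3175081, -98427511) mod (ℚ^×)²; places V = {2, 3, 5, 7, 11, 13, 17, 23, 29, 31, 37, 41, ∞}.
(a,b)_11: α=-4, u≡2; β=-4, v≡3 (mod 11); (2|11)=-1, (3|11)=+1; sign (−1)^0·-1^-4·+1^-4 = +1.
(a,b)_37: α=1, u≡1; β=3, v≡35 (mod 37); (1|37)=+1, (35|37)=-1; sign (−1)^0·+1^3·-1^1 = -1.
(a,b)_3: α=-4, u≡1; β=-14, v≡2 (mod 3); (1|3)=+1, (2|3)=-1; sign (−1)^0·+1^-14·-1^-4 = +1.
(a,b)_∞: sgn(3175081)=+, sgn(-98427511)=−, so +1.
(a,b)_23: α=1, u≡6; β=3, v≡22 (mod 23); (6|23)=+1, (22|23)=-1; sign (−1)^1·+1^3·-1^1 = +1.
(a,b)_29: α=2, u≡25; β=4, v≡26 (mod 29); (25|29)=+1, (26|29)=-1; sign (−1)^0·+1^4·-1^2 = +1.
(a,b)_31: α=0, u≡23; β=1, v≡8 (mod 31); (23|31)=-1, (8|31)=+1; sign (−1)^0·-1^1·+1^0 = -1.
(a,b)_5: α=2, u≡1; β=0, v≡4 (mod 5); (1|5)=+1, (4|5)=+1; sign (−1)^0·+1^0·+1^2 = +1.
(a,b)_41: α=1, u≡36; β=3, v≡37 (mod 41); (36|41)=+1, (37|41)=+1; sign (−1)^0·+1^3·+1^1 = +1.
(a,b)_13: α=1, u≡2; β=5, v≡4 (mod 13); (2|13)=-1, (4|13)=+1; sign (−1)^0·-1^5·+1^1 = -1.
(a,b)_2: α=-2, β=-2; u≡1, v≡1 (mod 8); ε(u)ε(v)=0·0, αω(v)=-2·0, βω(u)=-2·0; sum ≡ 0  ⇒  +1.
(a,b)_17: α=-2, u≡2; β=0, v≡11 (mod 17); (2|17)=+1, (11|17)=-1; sign (−1)^0·+1^0·-1^-2 = +1.
(a,b)_7: α=5, u≡1; β=9, v≡1 (mod 7); (1|7)=+1, (1|7)=+1; sign (−1)^1·+1^9·+1^5 = -1.
(3175081, -98427511 / ℚ) ramifies at {7, 13, 31, 37}: a division algebra.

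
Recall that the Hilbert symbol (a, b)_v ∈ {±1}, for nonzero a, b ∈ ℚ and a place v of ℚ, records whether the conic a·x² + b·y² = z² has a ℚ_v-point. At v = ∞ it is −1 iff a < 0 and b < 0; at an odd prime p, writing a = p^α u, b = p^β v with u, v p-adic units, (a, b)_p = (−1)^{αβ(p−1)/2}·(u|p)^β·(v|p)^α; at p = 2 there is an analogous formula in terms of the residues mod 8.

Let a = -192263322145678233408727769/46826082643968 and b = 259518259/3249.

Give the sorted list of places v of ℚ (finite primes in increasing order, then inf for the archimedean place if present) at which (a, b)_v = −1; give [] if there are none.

Mod squares: a ≡ -8547, b ≡ 259. Check v ∈ {∞, 2, 3, 7, 11, 13, 19, 37}.
v=13: a=13^6·(≡6), b=13^2·(≡1) mod 13; (6|13)=-1, (1|13)=+1; (−1)^{6·2·6}·(-1)^2·(+1)^6 = +1.
v=19: a=19^-6·(≡2), b=19^-2·(≡10) mod 19; (2|19)=-1, (10|19)=-1; (−1)^{-6·-2·9}·(-1)^-2·(-1)^-6 = +1.
v=11: a=11^7·(≡1), b=11^2·(≡8) mod 11; (1|11)=+1, (8|11)=-1; (−1)^{7·2·5}·(+1)^2·(-1)^7 = -1.
v=∞: -8547 < 0 and 259 > 0  ⇒  (a,b)_∞ = +1.
v=2: v_2(a)=-12, v_2(b)=0; units ≡ 5, 3 (mod 8); ε·ε+αω+βω = 0·1+-12·1+0·1 ≡ 0  ⇒  (a,b)_2 = +1.
v=7: a=7^9·(≡2), b=7^3·(≡4) mod 7; (2|7)=+1, (4|7)=+1; (−1)^{9·3·3}·(+1)^3·(+1)^9 = -1.
v=3: a=3^-5·(≡1), b=3^-2·(≡1) mod 3; (1|3)=+1, (1|3)=+1; (−1)^{-5·-2·1}·(+1)^-2·(+1)^-5 = +1.
v=37: a=37^3·(≡30), b=37^1·(≡33) mod 37; (30|37)=+1, (33|37)=+1; (−1)^{3·1·18}·(+1)^1·(+1)^3 = +1.
|Ram(-8547, 259)| = 2, even; anisotropic at {7, 11}.

[7, 11]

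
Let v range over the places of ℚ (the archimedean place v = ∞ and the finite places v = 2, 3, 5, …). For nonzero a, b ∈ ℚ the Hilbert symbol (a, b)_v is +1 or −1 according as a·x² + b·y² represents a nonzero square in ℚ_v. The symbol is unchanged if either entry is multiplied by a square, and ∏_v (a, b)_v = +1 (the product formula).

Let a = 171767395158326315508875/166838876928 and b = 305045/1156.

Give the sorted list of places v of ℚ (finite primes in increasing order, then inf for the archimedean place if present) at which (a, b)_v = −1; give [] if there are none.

[3, 5, 23, 37]

(a, b) ≡ (4352865, 5) mod (ℚ^×)²; places V = {2, 3, 5, 11, 13, 17, 19, 23, 31, 37, 43, ∞}.
(a,b)_2: α=-8, β=-2; u≡1, v≡5 (mod 8); ε(u)ε(v)=0·0, αω(v)=-8·1, βω(u)=-2·0; sum ≡ 0  ⇒  +1.
(a,b)_5: α=3, u≡2; β=1, v≡4 (mod 5); (2|5)=-1, (4|5)=+1; sign (−1)^0·-1^1·+1^3 = -1.
(a,b)_23: α=1, u≡15; β=0, v≡7 (mod 23); (15|23)=-1, (7|23)=-1; sign (−1)^0·-1^0·-1^1 = -1.
(a,b)_∞: sgn(4352865)=+, sgn(5)=+, so +1.
(a,b)_13: α=2, u≡1; β=2, v≡2 (mod 13); (1|13)=+1, (2|13)=-1; sign (−1)^0·+1^2·-1^2 = +1.
(a,b)_3: α=-3, u≡2; β=0, v≡2 (mod 3); (2|3)=-1, (2|3)=-1; sign (−1)^0·-1^0·-1^-3 = -1.
(a,b)_19: α=4, u≡8; β=2, v≡16 (mod 19); (8|19)=-1, (16|19)=+1; sign (−1)^0·-1^2·+1^4 = +1.
(a,b)_31: α=3, u≡5; β=0, v≡4 (mod 31); (5|31)=+1, (4|31)=+1; sign (−1)^0·+1^0·+1^3 = +1.
(a,b)_43: α=2, u≡5; β=0, v≡8 (mod 43); (5|43)=-1, (8|43)=-1; sign (−1)^0·-1^0·-1^2 = +1.
(a,b)_37: α=1, u≡2; β=0, v≡6 (mod 37); (2|37)=-1, (6|37)=-1; sign (−1)^0·-1^0·-1^1 = -1.
(a,b)_11: α=3, u≡1; β=0, v≡4 (mod 11); (1|11)=+1, (4|11)=+1; sign (−1)^0·+1^0·+1^3 = +1.
(a,b)_17: α=-6, u≡1; β=-2, v≡12 (mod 17); (1|17)=+1, (12|17)=-1; sign (−1)^0·+1^-2·-1^-6 = +1.
|Ram(4352865, 5)| = 4, even; anisotropic at {3, 5, 23, 37}.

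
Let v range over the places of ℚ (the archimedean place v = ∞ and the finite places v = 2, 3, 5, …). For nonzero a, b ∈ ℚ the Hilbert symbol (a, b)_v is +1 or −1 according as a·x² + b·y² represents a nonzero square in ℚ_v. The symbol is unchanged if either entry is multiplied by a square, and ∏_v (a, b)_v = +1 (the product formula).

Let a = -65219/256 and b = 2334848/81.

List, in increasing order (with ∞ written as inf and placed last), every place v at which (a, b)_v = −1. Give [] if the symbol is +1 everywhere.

(a, b) ≡ (-11, 36482) mod (ℚ^×)²; places V = {2, 3, 7, 11, 17, 29, 37, ∞}.
(a,b)_∞: sgn(-11)=−, sgn(36482)=+, so +1.
(a,b)_11: α=3, u≡2; β=0, v≡8 (mod 11); (2|11)=-1, (8|11)=-1; sign (−1)^0·-1^0·-1^3 = -1.
(a,b)_3: α=0, u≡1; β=-4, v≡2 (mod 3); (1|3)=+1, (2|3)=-1; sign (−1)^0·+1^-4·-1^0 = +1.
(a,b)_2: α=-8, β=7; u≡5, v≡1 (mod 8); ε(u)ε(v)=0·0, αω(v)=-8·0, βω(u)=7·1; sum ≡ 1  ⇒  -1.
(a,b)_37: α=0, u≡33; β=1, v≡8 (mod 37); (33|37)=+1, (8|37)=-1; sign (−1)^0·+1^1·-1^0 = +1.
(a,b)_7: α=2, u≡5; β=0, v≡3 (mod 7); (5|7)=-1, (3|7)=-1; sign (−1)^0·-1^0·-1^2 = +1.
(a,b)_17: α=0, u≡10; β=1, v≡4 (mod 17); (10|17)=-1, (4|17)=+1; sign (−1)^0·-1^1·+1^0 = -1.
(a,b)_29: α=0, u≡17; β=1, v≡18 (mod 29); (17|29)=-1, (18|29)=-1; sign (−1)^0·-1^1·-1^0 = -1.
|Ram(-11, 36482)| = 4, even; anisotropic at {2, 11, 17, 29}.

[2, 11, 17, 29]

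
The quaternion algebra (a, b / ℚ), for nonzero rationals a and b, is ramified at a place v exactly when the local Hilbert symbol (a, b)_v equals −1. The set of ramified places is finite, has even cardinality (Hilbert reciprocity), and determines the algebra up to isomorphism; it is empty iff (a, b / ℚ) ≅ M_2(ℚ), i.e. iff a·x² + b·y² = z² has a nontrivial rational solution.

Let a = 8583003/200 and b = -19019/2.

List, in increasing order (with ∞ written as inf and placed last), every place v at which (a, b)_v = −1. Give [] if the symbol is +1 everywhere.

(a, b) ≡ (1254, -38038) mod (ℚ^×)²; places V = {2, 3, 5, 7, 11, 13, 19, ∞}.
(a,b)_7: α=0, u≡4; β=1, v≡3 (mod 7); (4|7)=+1, (3|7)=-1; sign (−1)^0·+1^1·-1^0 = +1.
(a,b)_13: α=2, u≡7; β=1, v≡3 (mod 13); (7|13)=-1, (3|13)=+1; sign (−1)^0·-1^1·+1^2 = -1.
(a,b)_3: α=5, u≡1; β=0, v≡2 (mod 3); (1|3)=+1, (2|3)=-1; sign (−1)^0·+1^0·-1^5 = -1.
(a,b)_∞: sgn(1254)=+, sgn(-38038)=−, so +1.
(a,b)_2: α=-3, β=-1; u≡3, v≡5 (mod 8); ε(u)ε(v)=1·0, αω(v)=-3·1, βω(u)=-1·1; sum ≡ 0  ⇒  +1.
(a,b)_11: α=1, u≡5; β=1, v≡10 (mod 11); (5|11)=+1, (10|11)=-1; sign (−1)^1·+1^1·-1^1 = +1.
(a,b)_5: α=-2, u≡1; β=0, v≡3 (mod 5); (1|5)=+1, (3|5)=-1; sign (−1)^0·+1^0·-1^-2 = +1.
(a,b)_19: α=1, u≡5; β=1, v≡3 (mod 19); (5|19)=+1, (3|19)=-1; sign (−1)^1·+1^1·-1^1 = +1.
Ram(1254, -38038) = {3, 13}; no ℚ_3-point on the conic.

[3, 13]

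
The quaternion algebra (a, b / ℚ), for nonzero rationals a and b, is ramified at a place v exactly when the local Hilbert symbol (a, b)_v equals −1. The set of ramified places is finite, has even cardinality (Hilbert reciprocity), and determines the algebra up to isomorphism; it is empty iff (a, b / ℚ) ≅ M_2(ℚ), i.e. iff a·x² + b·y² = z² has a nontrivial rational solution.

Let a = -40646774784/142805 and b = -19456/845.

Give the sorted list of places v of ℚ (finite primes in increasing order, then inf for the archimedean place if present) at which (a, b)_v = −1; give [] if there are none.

(a, b) ≡ (-2805, -95) mod (ℚ^×)²; places V = {2, 3, 5, 7, 11, 13, 17, 19, ∞}.
(a,b)_5: α=-1, u≡1; β=-1, v≡1 (mod 5); (1|5)=+1, (1|5)=+1; sign (−1)^0·+1^-1·+1^-1 = +1.
(a,b)_∞: sgn(-2805)=−, sgn(-95)=−, so -1.
(a,b)_17: α=1, u≡5; β=0, v≡5 (mod 17); (5|17)=-1, (5|17)=-1; sign (−1)^0·-1^0·-1^1 = -1.
(a,b)_3: α=1, u≡1; β=0, v≡1 (mod 3); (1|3)=+1, (1|3)=+1; sign (−1)^0·+1^0·+1^1 = +1.
(a,b)_13: α=-4, u≡12; β=-2, v≡1 (mod 13); (12|13)=+1, (1|13)=+1; sign (−1)^0·+1^-2·+1^-4 = +1.
(a,b)_2: α=12, β=10; u≡3, v≡1 (mod 8); ε(u)ε(v)=1·0, αω(v)=12·0, βω(u)=10·1; sum ≡ 0  ⇒  +1.
(a,b)_11: α=1, u≡9; β=0, v≡4 (mod 11); (9|11)=+1, (4|11)=+1; sign (−1)^0·+1^0·+1^1 = +1.
(a,b)_7: α=2, u≡2; β=0, v≡5 (mod 7); (2|7)=+1, (5|7)=-1; sign (−1)^0·+1^0·-1^2 = +1.
(a,b)_19: α=2, u≡6; β=1, v≡15 (mod 19); (6|19)=+1, (15|19)=-1; sign (−1)^0·+1^1·-1^2 = +1.
Ram(-2805, -95) = {17, ∞}; no ℚ_17-point on the conic.

[17, inf]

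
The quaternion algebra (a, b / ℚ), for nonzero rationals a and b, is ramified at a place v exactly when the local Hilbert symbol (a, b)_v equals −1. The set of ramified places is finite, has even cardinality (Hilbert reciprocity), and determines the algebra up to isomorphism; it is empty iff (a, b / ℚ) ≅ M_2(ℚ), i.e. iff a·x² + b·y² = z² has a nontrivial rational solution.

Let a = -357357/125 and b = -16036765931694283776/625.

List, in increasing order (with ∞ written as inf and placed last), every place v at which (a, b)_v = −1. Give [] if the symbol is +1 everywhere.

Mod squares: a ≡ -36465, b ≡ -119. Check v ∈ {∞, 2, 3, 5, 7, 11, 13, 17}.
v=13: a=13^1·(≡4), b=13^4·(≡7) mod 13; (4|13)=+1, (7|13)=-1; (−1)^{1·4·6}·(+1)^4·(-1)^1 = -1.
v=∞: -36465 < 0 and -119 < 0  ⇒  (a,b)_∞ = -1.
v=2: v_2(a)=0, v_2(b)=10; units ≡ 7, 1 (mod 8); ε·ε+αω+βω = 1·0+0·0+10·0 ≡ 0  ⇒  (a,b)_2 = +1.
v=11: a=11^1·(≡10), b=11^6·(≡8) mod 11; (10|11)=-1, (8|11)=-1; (−1)^{1·6·5}·(-1)^6·(-1)^1 = -1.
v=7: a=7^2·(≡6), b=7^1·(≡2) mod 7; (6|7)=-1, (2|7)=+1; (−1)^{2·1·3}·(-1)^1·(+1)^2 = -1.
v=3: a=3^1·(≡1), b=3^2·(≡1) mod 3; (1|3)=+1, (1|3)=+1; (−1)^{1·2·1}·(+1)^2·(+1)^1 = +1.
v=17: a=17^1·(≡7), b=17^3·(≡11) mod 17; (7|17)=-1, (11|17)=-1; (−1)^{1·3·8}·(-1)^3·(-1)^1 = +1.
v=5: a=5^-3·(≡3), b=5^-4·(≡4) mod 5; (3|5)=-1, (4|5)=+1; (−1)^{-3·-4·2}·(-1)^-4·(+1)^-3 = +1.
Ram(-36465, -119) = {7, 11, 13, ∞}; no ℚ_7-point on the conic.

[7, 11, 13, inf]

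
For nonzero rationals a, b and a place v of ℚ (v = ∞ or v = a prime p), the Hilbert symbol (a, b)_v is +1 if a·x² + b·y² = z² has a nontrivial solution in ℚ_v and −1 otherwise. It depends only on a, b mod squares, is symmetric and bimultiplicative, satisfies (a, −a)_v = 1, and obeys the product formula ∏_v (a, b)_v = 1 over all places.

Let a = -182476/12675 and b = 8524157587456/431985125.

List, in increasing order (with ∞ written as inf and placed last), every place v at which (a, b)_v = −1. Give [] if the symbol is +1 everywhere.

(a, b) ≡ (-57, 5) mod (ℚ^×)²; places V = {2, 3, 5, 7, 11, 13, 19, ∞}.
(a,b)_3: α=-1, u≡2; β=0, v≡2 (mod 3); (2|3)=-1, (2|3)=-1; sign (−1)^0·-1^0·-1^-1 = -1.
(a,b)_2: α=2, β=12; u≡7, v≡5 (mod 8); ε(u)ε(v)=1·0, αω(v)=2·1, βω(u)=12·0; sum ≡ 0  ⇒  +1.
(a,b)_19: α=1, u≡5; β=2, v≡16 (mod 19); (5|19)=+1, (16|19)=+1; sign (−1)^0·+1^2·+1^1 = +1.
(a,b)_5: α=-2, u≡2; β=-3, v≡1 (mod 5); (2|5)=-1, (1|5)=+1; sign (−1)^0·-1^-3·+1^-2 = -1.
(a,b)_∞: sgn(-57)=−, sgn(5)=+, so +1.
(a,b)_7: α=4, u≡3; β=8, v≡5 (mod 7); (3|7)=-1, (5|7)=-1; sign (−1)^0·-1^8·-1^4 = +1.
(a,b)_11: α=0, u≡1; β=-2, v≡3 (mod 11); (1|11)=+1, (3|11)=+1; sign (−1)^0·+1^-2·+1^0 = +1.
(a,b)_13: α=-2, u≡7; β=-4, v≡5 (mod 13); (7|13)=-1, (5|13)=-1; sign (−1)^0·-1^-4·-1^-2 = +1.
|Ram(-57, 5)| = 2, even; anisotropic at {3, 5}.

[3, 5]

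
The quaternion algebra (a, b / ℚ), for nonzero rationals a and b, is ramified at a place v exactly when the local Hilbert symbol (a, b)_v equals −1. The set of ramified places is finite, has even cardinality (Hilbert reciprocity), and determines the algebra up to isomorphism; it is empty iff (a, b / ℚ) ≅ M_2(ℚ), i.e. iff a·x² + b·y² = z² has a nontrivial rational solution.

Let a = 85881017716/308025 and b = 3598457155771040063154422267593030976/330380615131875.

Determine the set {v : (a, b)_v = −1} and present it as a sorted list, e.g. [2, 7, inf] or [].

(a, b) ≡ (164749, 7511) mod (ℚ^×)²; places V = {2, 3, 5, 7, 11, 13, 19, 23, 29, 37, ∞}.
(a,b)_23: α=1, u≡21; β=4, v≡16 (mod 23); (21|23)=-1, (16|23)=+1; sign (−1)^0·-1^4·+1^1 = +1.
(a,b)_11: α=0, u≡7; β=-2, v≡1 (mod 11); (7|11)=-1, (1|11)=+1; sign (−1)^0·-1^-2·+1^0 = +1.
(a,b)_3: α=-2, u≡1; β=-2, v≡2 (mod 3); (1|3)=+1, (2|3)=-1; sign (−1)^0·+1^-2·-1^-2 = +1.
(a,b)_7: α=0, u≡1; β=-1, v≡1 (mod 7); (1|7)=+1, (1|7)=+1; sign (−1)^0·+1^-1·+1^0 = +1.
(a,b)_5: α=-2, u≡1; β=-4, v≡1 (mod 5); (1|5)=+1, (1|5)=+1; sign (−1)^0·+1^-4·+1^-2 = +1.
(a,b)_29: α=1, u≡11; β=3, v≡27 (mod 29); (11|29)=-1, (27|29)=-1; sign (−1)^0·-1^3·-1^1 = +1.
(a,b)_2: α=2, β=6; u≡5, v≡7 (mod 8); ε(u)ε(v)=0·1, αω(v)=2·0, βω(u)=6·1; sum ≡ 0  ⇒  +1.
(a,b)_19: α=5, u≡16; β=16, v≡17 (mod 19); (16|19)=+1, (17|19)=+1; sign (−1)^0·+1^16·+1^5 = +1.
(a,b)_∞: sgn(164749)=+, sgn(7511)=+, so +1.
(a,b)_37: α=-2, u≡36; β=-5, v≡24 (mod 37); (36|37)=+1, (24|37)=-1; sign (−1)^0·+1^-5·-1^-2 = +1.
(a,b)_13: α=1, u≡2; β=4, v≡10 (mod 13); (2|13)=-1, (10|13)=+1; sign (−1)^0·-1^4·+1^1 = +1.
Every local symbol is +1, so the conic 164749·x² + 7511·y² = z² has ℚ_v-points for all v and hence a ℚ-point; (a, b / ℚ) ≅ M_2(ℚ).

[]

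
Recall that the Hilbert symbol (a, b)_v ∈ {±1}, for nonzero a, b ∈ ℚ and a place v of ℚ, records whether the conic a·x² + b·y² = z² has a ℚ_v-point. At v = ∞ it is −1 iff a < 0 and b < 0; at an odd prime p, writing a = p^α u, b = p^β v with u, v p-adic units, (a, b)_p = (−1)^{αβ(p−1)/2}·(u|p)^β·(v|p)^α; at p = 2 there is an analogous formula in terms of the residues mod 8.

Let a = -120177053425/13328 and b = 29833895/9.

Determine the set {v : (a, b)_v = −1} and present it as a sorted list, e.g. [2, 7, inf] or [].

Mod squares: a ≡ -1339481, b ≡ 608855. Check v ∈ {∞, 2, 3, 5, 7, 11, 13, 17, 19, 29}.
v=29: a=29^1·(≡8), b=29^1·(≡1) mod 29; (8|29)=-1, (1|29)=+1; (−1)^{1·1·14}·(-1)^1·(+1)^1 = -1.
v=∞: -1339481 < 0 and 608855 > 0  ⇒  (a,b)_∞ = +1.
v=5: a=5^2·(≡1), b=5^1·(≡1) mod 5; (1|5)=+1, (1|5)=+1; (−1)^{2·1·2}·(+1)^1·(+1)^2 = +1.
v=3: a=3^0·(≡1), b=3^-2·(≡2) mod 3; (1|3)=+1, (2|3)=-1; (−1)^{0·-2·1}·(+1)^-2·(-1)^0 = +1.
v=11: a=11^1·(≡10), b=11^0·(≡4) mod 11; (10|11)=-1, (4|11)=+1; (−1)^{1·0·5}·(-1)^0·(+1)^1 = +1.
v=13: a=13^3·(≡10), b=13^1·(≡10) mod 13; (10|13)=+1, (10|13)=+1; (−1)^{3·1·6}·(+1)^1·(+1)^3 = +1.
v=17: a=17^-1·(≡2), b=17^1·(≡16) mod 17; (2|17)=+1, (16|17)=+1; (−1)^{-1·1·8}·(+1)^1·(+1)^-1 = +1.
v=19: a=19^3·(≡13), b=19^1·(≡5) mod 19; (13|19)=-1, (5|19)=+1; (−1)^{3·1·9}·(-1)^1·(+1)^3 = +1.
v=7: a=7^-2·(≡2), b=7^2·(≡1) mod 7; (2|7)=+1, (1|7)=+1; (−1)^{-2·2·3}·(+1)^2·(+1)^-2 = +1.
v=2: v_2(a)=-4, v_2(b)=0; units ≡ 7, 7 (mod 8); ε·ε+αω+βω = 1·1+-4·0+0·0 ≡ 1  ⇒  (a,b)_2 = -1.
Ram(-1339481, 608855) = {2, 29}; no ℚ_2-point on the conic.

[2, 29]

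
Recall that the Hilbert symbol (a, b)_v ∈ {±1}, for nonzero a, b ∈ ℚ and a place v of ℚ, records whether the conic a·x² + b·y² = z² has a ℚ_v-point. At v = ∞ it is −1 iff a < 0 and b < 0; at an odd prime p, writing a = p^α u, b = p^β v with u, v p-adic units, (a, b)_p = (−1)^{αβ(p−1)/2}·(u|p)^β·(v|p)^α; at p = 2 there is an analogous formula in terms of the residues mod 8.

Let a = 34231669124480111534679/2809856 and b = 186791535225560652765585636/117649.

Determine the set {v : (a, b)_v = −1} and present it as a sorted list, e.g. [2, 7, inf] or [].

(a, b) ≡ (546, 561) mod (ℚ^×)²; places V = {2, 3, 7, 11, 13, 17, 19, 31, ∞}.
(a,b)_11: α=6, u≡2; β=9, v≡7 (mod 11); (2|11)=-1, (7|11)=-1; sign (−1)^0·-1^9·-1^6 = -1.
(a,b)_13: α=3, u≡10; β=4, v≡8 (mod 13); (10|13)=+1, (8|13)=-1; sign (−1)^0·+1^4·-1^3 = -1.
(a,b)_3: α=5, u≡2; β=1, v≡1 (mod 3); (2|3)=-1, (1|3)=+1; sign (−1)^1·-1^1·+1^5 = +1.
(a,b)_∞: sgn(546)=+, sgn(561)=+, so +1.
(a,b)_2: α=-13, β=2; u≡1, v≡1 (mod 8); ε(u)ε(v)=0·0, αω(v)=-13·0, βω(u)=2·0; sum ≡ 0  ⇒  +1.
(a,b)_7: α=-3, u≡1; β=-6, v≡2 (mod 7); (1|7)=+1, (2|7)=+1; sign (−1)^0·+1^-6·+1^-3 = +1.
(a,b)_17: α=2, u≡2; β=3, v≡2 (mod 17); (2|17)=+1, (2|17)=+1; sign (−1)^0·+1^3·+1^2 = +1.
(a,b)_19: α=4, u≡18; β=6, v≡15 (mod 19); (18|19)=-1, (15|19)=-1; sign (−1)^0·-1^6·-1^4 = +1.
(a,b)_31: α=2, u≡5; β=0, v≡23 (mod 31); (5|31)=+1, (23|31)=-1; sign (−1)^0·+1^0·-1^2 = +1.
(546, 561 / ℚ) ramifies at {11, 13}: a division algebra.

[11, 13]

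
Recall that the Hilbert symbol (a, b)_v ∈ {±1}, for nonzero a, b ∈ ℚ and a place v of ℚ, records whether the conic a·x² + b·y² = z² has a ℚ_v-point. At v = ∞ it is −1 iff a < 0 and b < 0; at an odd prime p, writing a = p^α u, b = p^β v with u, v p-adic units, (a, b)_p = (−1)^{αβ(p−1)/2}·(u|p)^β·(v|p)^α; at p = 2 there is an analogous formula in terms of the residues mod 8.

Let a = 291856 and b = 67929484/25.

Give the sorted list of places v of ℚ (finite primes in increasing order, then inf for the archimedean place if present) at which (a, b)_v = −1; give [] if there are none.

(a, b) ≡ (18241, 346579) mod (ℚ^×)²; places V = {2, 5, 7, 17, 19, 29, 37, ∞}.
(a,b)_2: α=4, β=2; u≡1, v≡3 (mod 8); ε(u)ε(v)=0·1, αω(v)=4·1, βω(u)=2·0; sum ≡ 0  ⇒  +1.
(a,b)_∞: sgn(18241)=+, sgn(346579)=+, so +1.
(a,b)_19: α=0, u≡16; β=1, v≡1 (mod 19); (16|19)=+1, (1|19)=+1; sign (−1)^0·+1^1·+1^0 = +1.
(a,b)_7: α=0, u≡5; β=2, v≡2 (mod 7); (5|7)=-1, (2|7)=+1; sign (−1)^0·-1^2·+1^0 = +1.
(a,b)_29: α=1, u≡1; β=1, v≡27 (mod 29); (1|29)=+1, (27|29)=-1; sign (−1)^0·+1^1·-1^1 = -1.
(a,b)_5: α=0, u≡1; β=-2, v≡4 (mod 5); (1|5)=+1, (4|5)=+1; sign (−1)^0·+1^-2·+1^0 = +1.
(a,b)_37: α=1, u≡7; β=1, v≡13 (mod 37); (7|37)=+1, (13|37)=-1; sign (−1)^0·+1^1·-1^1 = -1.
(a,b)_17: α=1, u≡15; β=1, v≡13 (mod 17); (15|17)=+1, (13|17)=+1; sign (−1)^0·+1^1·+1^1 = +1.
|Ram(18241, 346579)| = 2, even; anisotropic at {29, 37}.

[29, 37]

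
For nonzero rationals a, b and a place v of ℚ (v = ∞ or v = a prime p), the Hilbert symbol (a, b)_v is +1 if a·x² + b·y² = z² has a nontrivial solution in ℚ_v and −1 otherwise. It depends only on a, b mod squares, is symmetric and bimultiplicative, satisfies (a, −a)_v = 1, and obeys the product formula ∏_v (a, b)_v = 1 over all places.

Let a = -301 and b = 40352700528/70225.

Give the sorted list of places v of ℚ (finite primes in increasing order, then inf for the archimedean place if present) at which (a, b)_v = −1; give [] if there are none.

[2, 3, 41, 43]

(a, b) ≡ (-301, 37023) mod (ℚ^×)²; places V = {2, 3, 5, 7, 29, 41, 43, 53, ∞}.
(a,b)_2: α=0, β=4; u≡3, v≡7 (mod 8); ε(u)ε(v)=1·1, αω(v)=0·0, βω(u)=4·1; sum ≡ 1  ⇒  -1.
(a,b)_43: α=1, u≡36; β=1, v≡24 (mod 43); (36|43)=+1, (24|43)=+1; sign (−1)^1·+1^1·+1^1 = -1.
(a,b)_3: α=0, u≡2; β=5, v≡2 (mod 3); (2|3)=-1, (2|3)=-1; sign (−1)^0·-1^5·-1^0 = -1.
(a,b)_7: α=1, u≡6; β=1, v≡4 (mod 7); (6|7)=-1, (4|7)=+1; sign (−1)^1·-1^1·+1^1 = +1.
(a,b)_41: α=0, u≡27; β=1, v≡1 (mod 41); (27|41)=-1, (1|41)=+1; sign (−1)^0·-1^1·+1^0 = -1.
(a,b)_29: α=0, u≡18; β=2, v≡2 (mod 29); (18|29)=-1, (2|29)=-1; sign (−1)^0·-1^2·-1^0 = +1.
(a,b)_53: α=0, u≡17; β=-2, v≡15 (mod 53); (17|53)=+1, (15|53)=+1; sign (−1)^0·+1^-2·+1^0 = +1.
(a,b)_5: α=0, u≡4; β=-2, v≡2 (mod 5); (4|5)=+1, (2|5)=-1; sign (−1)^0·+1^-2·-1^0 = +1.
(a,b)_∞: sgn(-301)=−, sgn(37023)=+, so +1.
|Ram(-301, 37023)| = 4, even; anisotropic at {2, 3, 41, 43}.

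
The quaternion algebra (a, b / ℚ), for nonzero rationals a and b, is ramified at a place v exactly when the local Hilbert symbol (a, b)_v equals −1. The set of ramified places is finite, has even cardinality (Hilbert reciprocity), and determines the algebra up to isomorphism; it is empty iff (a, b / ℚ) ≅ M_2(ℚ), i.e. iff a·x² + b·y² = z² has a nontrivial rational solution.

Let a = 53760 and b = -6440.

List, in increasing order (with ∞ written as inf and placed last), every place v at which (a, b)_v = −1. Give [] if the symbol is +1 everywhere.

Mod squares: a ≡ 210, b ≡ -1610. Check v ∈ {∞, 2, 3, 5, 7, 23}.
v=∞: 210 > 0 and -1610 < 0  ⇒  (a,b)_∞ = +1.
v=2: v_2(a)=9, v_2(b)=3; units ≡ 1, 3 (mod 8); ε·ε+αω+βω = 0·1+9·1+3·0 ≡ 1  ⇒  (a,b)_2 = -1.
v=3: a=3^1·(≡1), b=3^0·(≡1) mod 3; (1|3)=+1, (1|3)=+1; (−1)^{1·0·1}·(+1)^0·(+1)^1 = +1.
v=5: a=5^1·(≡2), b=5^1·(≡2) mod 5; (2|5)=-1, (2|5)=-1; (−1)^{1·1·2}·(-1)^1·(-1)^1 = +1.
v=7: a=7^1·(≡1), b=7^1·(≡4) mod 7; (1|7)=+1, (4|7)=+1; (−1)^{1·1·3}·(+1)^1·(+1)^1 = -1.
v=23: a=23^0·(≡9), b=23^1·(≡19) mod 23; (9|23)=+1, (19|23)=-1; (−1)^{0·1·11}·(+1)^1·(-1)^0 = +1.
Ram(210, -1610) = {2, 7}; no ℚ_2-point on the conic.

[2, 7]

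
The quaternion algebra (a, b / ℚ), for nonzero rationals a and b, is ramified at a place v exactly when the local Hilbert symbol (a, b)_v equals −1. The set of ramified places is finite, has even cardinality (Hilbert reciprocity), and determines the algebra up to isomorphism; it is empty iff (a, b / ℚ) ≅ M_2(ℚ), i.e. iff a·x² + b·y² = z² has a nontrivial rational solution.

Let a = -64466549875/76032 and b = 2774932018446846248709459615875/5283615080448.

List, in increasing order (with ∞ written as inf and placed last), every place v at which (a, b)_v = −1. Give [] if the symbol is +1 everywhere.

(a, b) ≡ (-209715, 87945) mod (ℚ^×)²; places V = {2, 3, 5, 7, 11, 13, 31, 41, ∞}.
(a,b)_3: α=-3, u≡1; β=-9, v≡2 (mod 3); (1|3)=+1, (2|3)=-1; sign (−1)^1·+1^-9·-1^-3 = +1.
(a,b)_2: α=-8, β=-28; u≡5, v≡1 (mod 8); ε(u)ε(v)=0·0, αω(v)=-8·0, βω(u)=-28·1; sum ≡ 0  ⇒  +1.
(a,b)_13: α=2, u≡1; β=5, v≡8 (mod 13); (1|13)=+1, (8|13)=-1; sign (−1)^0·+1^5·-1^2 = +1.
(a,b)_41: α=1, u≡23; β=3, v≡19 (mod 41); (23|41)=+1, (19|41)=-1; sign (−1)^0·+1^3·-1^1 = -1.
(a,b)_11: α=-1, u≡5; β=3, v≡9 (mod 11); (5|11)=+1, (9|11)=+1; sign (−1)^1·+1^3·+1^-1 = -1.
(a,b)_5: α=3, u≡3; β=3, v≡4 (mod 5); (3|5)=-1, (4|5)=+1; sign (−1)^0·-1^3·+1^3 = -1.
(a,b)_31: α=1, u≡26; β=2, v≡23 (mod 31); (26|31)=-1, (23|31)=-1; sign (−1)^0·-1^2·-1^1 = -1.
(a,b)_∞: sgn(-209715)=−, sgn(87945)=+, so +1.
(a,b)_7: α=4, u≡5; β=14, v≡1 (mod 7); (5|7)=-1, (1|7)=+1; sign (−1)^0·-1^14·+1^4 = +1.
(-209715, 87945 / ℚ) ramifies at {5, 11, 31, 41}: a division algebra.

[5, 11, 31, 41]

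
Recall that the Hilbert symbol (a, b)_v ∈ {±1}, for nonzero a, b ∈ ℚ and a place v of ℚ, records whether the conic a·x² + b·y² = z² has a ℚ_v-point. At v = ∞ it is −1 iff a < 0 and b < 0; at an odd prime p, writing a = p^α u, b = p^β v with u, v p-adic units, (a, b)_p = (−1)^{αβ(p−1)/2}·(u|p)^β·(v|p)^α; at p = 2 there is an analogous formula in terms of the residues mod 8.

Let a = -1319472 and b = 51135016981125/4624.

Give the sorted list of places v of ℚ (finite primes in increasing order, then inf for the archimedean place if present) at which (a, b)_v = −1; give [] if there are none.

Mod squares: a ≡ -187, b ≡ 410205. Check v ∈ {∞, 2, 3, 5, 7, 11, 17, 23, 29, 41}.
v=17: a=17^1·(≡6), b=17^-2·(≡12) mod 17; (6|17)=-1, (12|17)=-1; (−1)^{1·-2·8}·(-1)^-2·(-1)^1 = -1.
v=2: v_2(a)=4, v_2(b)=-4; units ≡ 5, 5 (mod 8); ε·ε+αω+βω = 0·0+4·1+-4·1 ≡ 0  ⇒  (a,b)_2 = +1.
v=29: a=29^0·(≡28), b=29^3·(≡28) mod 29; (28|29)=+1, (28|29)=+1; (−1)^{0·3·14}·(+1)^3·(+1)^0 = +1.
v=3: a=3^2·(≡2), b=3^1·(≡1) mod 3; (2|3)=-1, (1|3)=+1; (−1)^{2·1·1}·(-1)^1·(+1)^2 = -1.
v=∞: -187 < 0 and 410205 > 0  ⇒  (a,b)_∞ = +1.
v=7: a=7^2·(≡1), b=7^2·(≡3) mod 7; (1|7)=+1, (3|7)=-1; (−1)^{2·2·3}·(+1)^2·(-1)^2 = +1.
v=5: a=5^0·(≡3), b=5^3·(≡1) mod 5; (3|5)=-1, (1|5)=+1; (−1)^{0·3·2}·(-1)^3·(+1)^0 = -1.
v=23: a=23^0·(≡15), b=23^1·(≡11) mod 23; (15|23)=-1, (11|23)=-1; (−1)^{0·1·11}·(-1)^1·(-1)^0 = -1.
v=41: a=41^0·(≡31), b=41^1·(≡4) mod 41; (31|41)=+1, (4|41)=+1; (−1)^{0·1·20}·(+1)^1·(+1)^0 = +1.
v=11: a=11^1·(≡3), b=11^2·(≡9) mod 11; (3|11)=+1, (9|11)=+1; (−1)^{1·2·5}·(+1)^2·(+1)^1 = +1.
Ram(-187, 410205) = {3, 5, 17, 23}; no ℚ_3-point on the conic.

[3, 5, 17, 23]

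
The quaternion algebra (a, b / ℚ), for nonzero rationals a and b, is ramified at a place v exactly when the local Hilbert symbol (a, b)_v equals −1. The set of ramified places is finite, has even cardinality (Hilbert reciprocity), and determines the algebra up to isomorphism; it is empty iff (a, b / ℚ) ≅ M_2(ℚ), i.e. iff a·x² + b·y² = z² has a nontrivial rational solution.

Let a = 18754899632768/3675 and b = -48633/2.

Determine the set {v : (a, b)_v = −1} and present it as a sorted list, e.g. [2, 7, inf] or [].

(a, b) ≡ (2813406, -97266) mod (ℚ^×)²; places V = {2, 3, 5, 7, 13, 19, 23, 29, 37, 43, ∞}.
(a,b)_13: α=2, u≡6; β=1, v≡8 (mod 13); (6|13)=-1, (8|13)=-1; sign (−1)^0·-1^1·-1^2 = -1.
(a,b)_2: α=7, β=-1; u≡7, v≡7 (mod 8); ε(u)ε(v)=1·1, αω(v)=7·0, βω(u)=-1·0; sum ≡ 1  ⇒  -1.
(a,b)_37: α=1, u≡36; β=0, v≡11 (mod 37); (36|37)=+1, (11|37)=+1; sign (−1)^0·+1^0·+1^1 = +1.
(a,b)_3: α=-1, u≡2; β=1, v≡2 (mod 3); (2|3)=-1, (2|3)=-1; sign (−1)^1·-1^1·-1^-1 = -1.
(a,b)_∞: sgn(2813406)=+, sgn(-97266)=−, so +1.
(a,b)_7: α=-2, u≡1; β=0, v≡5 (mod 7); (1|7)=+1, (5|7)=-1; sign (−1)^0·+1^0·-1^-2 = +1.
(a,b)_5: α=-2, u≡4; β=0, v≡1 (mod 5); (4|5)=+1, (1|5)=+1; sign (−1)^0·+1^0·+1^-2 = +1.
(a,b)_43: α=2, u≡28; β=1, v≡15 (mod 43); (28|43)=-1, (15|43)=+1; sign (−1)^0·-1^1·+1^2 = -1.
(a,b)_29: α=1, u≡1; β=1, v≡17 (mod 29); (1|29)=+1, (17|29)=-1; sign (−1)^0·+1^1·-1^1 = -1.
(a,b)_23: α=1, u≡8; β=0, v≡6 (mod 23); (8|23)=+1, (6|23)=+1; sign (−1)^0·+1^0·+1^1 = +1.
(a,b)_19: α=1, u≡4; β=0, v≡13 (mod 19); (4|19)=+1, (13|19)=-1; sign (−1)^0·+1^0·-1^1 = -1.
Ram(2813406, -97266) = {2, 3, 13, 19, 29, 43}; no ℚ_2-point on the conic.

[2, 3, 13, 19, 29, 43]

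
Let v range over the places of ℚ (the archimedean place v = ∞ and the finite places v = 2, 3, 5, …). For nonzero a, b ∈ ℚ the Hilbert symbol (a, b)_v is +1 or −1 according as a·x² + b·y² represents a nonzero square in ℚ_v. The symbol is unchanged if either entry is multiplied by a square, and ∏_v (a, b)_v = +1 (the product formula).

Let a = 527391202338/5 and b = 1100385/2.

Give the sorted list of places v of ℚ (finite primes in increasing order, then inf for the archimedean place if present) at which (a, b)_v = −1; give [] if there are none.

[2, 5, 11, 19]

Mod squares: a ≡ 10, b ≡ 27170. Check v ∈ {∞, 2, 3, 5, 7, 11, 13, 19}.
v=11: a=11^2·(≡7), b=11^1·(≡6) mod 11; (7|11)=-1, (6|11)=-1; (−1)^{2·1·5}·(-1)^1·(-1)^2 = -1.
v=∞: 10 > 0 and 27170 > 0  ⇒  (a,b)_∞ = +1.
v=7: a=7^2·(≡6), b=7^0·(≡3) mod 7; (6|7)=-1, (3|7)=-1; (−1)^{2·0·3}·(-1)^0·(-1)^2 = +1.
v=2: v_2(a)=1, v_2(b)=-1; units ≡ 5, 1 (mod 8); ε·ε+αω+βω = 0·0+1·0+-1·1 ≡ 1  ⇒  (a,b)_2 = -1.
v=13: a=13^2·(≡4), b=13^1·(≡1) mod 13; (4|13)=+1, (1|13)=+1; (−1)^{2·1·6}·(+1)^1·(+1)^2 = +1.
v=5: a=5^-1·(≡3), b=5^1·(≡1) mod 5; (3|5)=-1, (1|5)=+1; (−1)^{-1·1·2}·(-1)^1·(+1)^-1 = -1.
v=3: a=3^6·(≡1), b=3^4·(≡2) mod 3; (1|3)=+1, (2|3)=-1; (−1)^{6·4·1}·(+1)^4·(-1)^6 = +1.
v=19: a=19^2·(≡2), b=19^1·(≡11) mod 19; (2|19)=-1, (11|19)=+1; (−1)^{2·1·9}·(-1)^1·(+1)^2 = -1.
Ram(10, 27170) = {2, 5, 11, 19}; no ℚ_2-point on the conic.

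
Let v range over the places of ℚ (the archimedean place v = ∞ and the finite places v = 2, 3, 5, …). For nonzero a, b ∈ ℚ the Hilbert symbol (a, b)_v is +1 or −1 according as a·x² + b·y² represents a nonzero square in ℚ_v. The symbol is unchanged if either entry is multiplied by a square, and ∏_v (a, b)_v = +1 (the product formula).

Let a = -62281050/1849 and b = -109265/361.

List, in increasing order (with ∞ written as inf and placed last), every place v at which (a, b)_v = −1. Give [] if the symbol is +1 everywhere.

[2, 5, 13, inf]

Mod squares: a ≡ -1482, b ≡ -65. Check v ∈ {∞, 2, 3, 5, 13, 19, 41, 43}.
v=41: a=41^2·(≡24), b=41^2·(≡3) mod 41; (24|41)=-1, (3|41)=-1; (−1)^{2·2·20}·(-1)^2·(-1)^2 = +1.
v=13: a=13^1·(≡9), b=13^1·(≡11) mod 13; (9|13)=+1, (11|13)=-1; (−1)^{1·1·6}·(+1)^1·(-1)^1 = -1.
v=∞: -1482 < 0 and -65 < 0  ⇒  (a,b)_∞ = -1.
v=3: a=3^1·(≡1), b=3^0·(≡1) mod 3; (1|3)=+1, (1|3)=+1; (−1)^{1·0·1}·(+1)^0·(+1)^1 = +1.
v=5: a=5^2·(≡2), b=5^1·(≡2) mod 5; (2|5)=-1, (2|5)=-1; (−1)^{2·1·2}·(-1)^1·(-1)^2 = -1.
v=43: a=43^-2·(≡21), b=43^0·(≡10) mod 43; (21|43)=+1, (10|43)=+1; (−1)^{-2·0·21}·(+1)^0·(+1)^-2 = +1.
v=19: a=19^1·(≡1), b=19^-2·(≡4) mod 19; (1|19)=+1, (4|19)=+1; (−1)^{1·-2·9}·(+1)^-2·(+1)^1 = +1.
v=2: v_2(a)=1, v_2(b)=0; units ≡ 3, 7 (mod 8); ε·ε+αω+βω = 1·1+1·0+0·1 ≡ 1  ⇒  (a,b)_2 = -1.
Ram(-1482, -65) = {2, 5, 13, ∞}; no ℚ_2-point on the conic.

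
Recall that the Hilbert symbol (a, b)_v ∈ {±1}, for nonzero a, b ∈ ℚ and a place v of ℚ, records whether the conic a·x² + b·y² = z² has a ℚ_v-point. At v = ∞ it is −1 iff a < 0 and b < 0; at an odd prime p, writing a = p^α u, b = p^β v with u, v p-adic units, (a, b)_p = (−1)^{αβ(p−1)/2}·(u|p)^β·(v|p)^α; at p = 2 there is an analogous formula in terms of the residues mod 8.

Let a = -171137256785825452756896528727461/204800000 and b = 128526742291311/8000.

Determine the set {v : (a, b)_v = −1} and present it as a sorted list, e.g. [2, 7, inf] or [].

[2, 13, 23, 31, 41, 47]

Mod squares: a ≡ -46345, b ≡ 3304352155. Check v ∈ {∞, 2, 3, 5, 7, 11, 13, 19, 23, 29, 31, 37, 41, 47}.
v=13: a=13^1·(≡9), b=13^1·(≡5) mod 13; (9|13)=+1, (5|13)=-1; (−1)^{1·1·6}·(+1)^1·(-1)^1 = -1.
v=37: a=37^2·(≡11), b=37^1·(≡4) mod 37; (11|37)=+1, (4|37)=+1; (−1)^{2·1·18}·(+1)^1·(+1)^2 = +1.
v=31: a=31^3·(≡15), b=31^1·(≡6) mod 31; (15|31)=-1, (6|31)=-1; (−1)^{3·1·15}·(-1)^1·(-1)^3 = -1.
v=23: a=23^3·(≡9), b=23^1·(≡2) mod 23; (9|23)=+1, (2|23)=+1; (−1)^{3·1·11}·(+1)^1·(+1)^3 = -1.
v=∞: -46345 < 0 and 3304352155 > 0  ⇒  (a,b)_∞ = +1.
v=7: a=7^4·(≡1), b=7^4·(≡5) mod 7; (1|7)=+1, (5|7)=-1; (−1)^{4·4·3}·(+1)^4·(-1)^4 = +1.
v=11: a=11^2·(≡5), b=11^0·(≡4) mod 11; (5|11)=+1, (4|11)=+1; (−1)^{2·0·5}·(+1)^0·(+1)^2 = +1.
v=5: a=5^-5·(≡4), b=5^-3·(≡4) mod 5; (4|5)=+1, (4|5)=+1; (−1)^{-5·-3·2}·(+1)^-3·(+1)^-5 = +1.
v=47: a=47^2·(≡39), b=47^1·(≡29) mod 47; (39|47)=-1, (29|47)=-1; (−1)^{2·1·23}·(-1)^1·(-1)^2 = -1.
v=41: a=41^2·(≡15), b=41^1·(≡36) mod 41; (15|41)=-1, (36|41)=+1; (−1)^{2·1·20}·(-1)^1·(+1)^2 = -1.
v=2: v_2(a)=-16, v_2(b)=-6; units ≡ 7, 3 (mod 8); ε·ε+αω+βω = 1·1+-16·1+-6·0 ≡ 1  ⇒  (a,b)_2 = -1.
v=3: a=3^4·(≡2), b=3^4·(≡1) mod 3; (2|3)=-1, (1|3)=+1; (−1)^{4·4·1}·(-1)^4·(+1)^4 = +1.
v=29: a=29^2·(≡12), b=29^0·(≡1) mod 29; (12|29)=-1, (1|29)=+1; (−1)^{2·0·14}·(-1)^0·(+1)^2 = +1.
v=19: a=19^2·(≡2), b=19^0·(≡4) mod 19; (2|19)=-1, (4|19)=+1; (−1)^{2·0·9}·(-1)^0·(+1)^2 = +1.
|Ram(-46345, 3304352155)| = 6, even; anisotropic at {2, 13, 23, 31, 41, 47}.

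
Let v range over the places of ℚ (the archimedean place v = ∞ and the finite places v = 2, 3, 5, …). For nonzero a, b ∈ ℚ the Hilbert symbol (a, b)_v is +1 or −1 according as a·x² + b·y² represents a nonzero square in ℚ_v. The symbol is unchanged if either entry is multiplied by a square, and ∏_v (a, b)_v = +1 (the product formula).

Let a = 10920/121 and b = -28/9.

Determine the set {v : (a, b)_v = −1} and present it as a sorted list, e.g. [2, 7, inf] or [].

[3, 5, 7, 13]

(a, b) ≡ (2730, -7) mod (ℚ^×)²; places V = {2, 3, 5, 7, 11, 13, ∞}.
(a,b)_7: α=1, u≡3; β=1, v≡5 (mod 7); (3|7)=-1, (5|7)=-1; sign (−1)^1·-1^1·-1^1 = -1.
(a,b)_3: α=1, u≡1; β=-2, v≡2 (mod 3); (1|3)=+1, (2|3)=-1; sign (−1)^0·+1^-2·-1^1 = -1.
(a,b)_5: α=1, u≡4; β=0, v≡3 (mod 5); (4|5)=+1, (3|5)=-1; sign (−1)^0·+1^0·-1^1 = -1.
(a,b)_13: α=1, u≡2; β=0, v≡7 (mod 13); (2|13)=-1, (7|13)=-1; sign (−1)^0·-1^0·-1^1 = -1.
(a,b)_2: α=3, β=2; u≡5, v≡1 (mod 8); ε(u)ε(v)=0·0, αω(v)=3·0, βω(u)=2·1; sum ≡ 0  ⇒  +1.
(a,b)_∞: sgn(2730)=+, sgn(-7)=−, so +1.
(a,b)_11: α=-2, u≡8; β=0, v≡3 (mod 11); (8|11)=-1, (3|11)=+1; sign (−1)^0·-1^0·+1^-2 = +1.
Ram(2730, -7) = {3, 5, 7, 13}; no ℚ_3-point on the conic.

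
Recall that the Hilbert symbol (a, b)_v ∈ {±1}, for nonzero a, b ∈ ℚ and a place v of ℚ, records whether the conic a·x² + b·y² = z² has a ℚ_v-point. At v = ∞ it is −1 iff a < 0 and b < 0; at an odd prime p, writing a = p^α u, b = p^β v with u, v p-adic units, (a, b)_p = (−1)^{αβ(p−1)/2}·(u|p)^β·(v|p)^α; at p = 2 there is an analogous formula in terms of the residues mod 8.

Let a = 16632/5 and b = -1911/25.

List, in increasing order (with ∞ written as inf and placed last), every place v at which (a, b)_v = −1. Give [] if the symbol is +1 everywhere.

Mod squares: a ≡ 2310, b ≡ -39. Check v ∈ {∞, 2, 3, 5, 7, 11, 13}.
v=13: a=13^0·(≡1), b=13^1·(≡4) mod 13; (1|13)=+1, (4|13)=+1; (−1)^{0·1·6}·(+1)^1·(+1)^0 = +1.
v=11: a=11^1·(≡1), b=11^0·(≡1) mod 11; (1|11)=+1, (1|11)=+1; (−1)^{1·0·5}·(+1)^0·(+1)^1 = +1.
v=7: a=7^1·(≡2), b=7^2·(≡6) mod 7; (2|7)=+1, (6|7)=-1; (−1)^{1·2·3}·(+1)^2·(-1)^1 = -1.
v=2: v_2(a)=3, v_2(b)=0; units ≡ 3, 1 (mod 8); ε·ε+αω+βω = 1·0+3·0+0·1 ≡ 0  ⇒  (a,b)_2 = +1.
v=∞: 2310 > 0 and -39 < 0  ⇒  (a,b)_∞ = +1.
v=3: a=3^3·(≡2), b=3^1·(≡2) mod 3; (2|3)=-1, (2|3)=-1; (−1)^{3·1·1}·(-1)^1·(-1)^3 = -1.
v=5: a=5^-1·(≡2), b=5^-2·(≡4) mod 5; (2|5)=-1, (4|5)=+1; (−1)^{-1·-2·2}·(-1)^-2·(+1)^-1 = +1.
|Ram(2310, -39)| = 2, even; anisotropic at {3, 7}.

[3, 7]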